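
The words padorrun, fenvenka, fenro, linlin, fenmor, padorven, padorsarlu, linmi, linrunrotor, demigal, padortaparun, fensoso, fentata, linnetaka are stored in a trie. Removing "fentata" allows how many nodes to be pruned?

4

A node on "fentata"'s path can go only if nothing else ends at it or branches off below it.
The suffix "tata" (4 nodes) is used only by "fentata"; the node for "fen" still has the child "v", so pruning stops there.
Nodes removed: 4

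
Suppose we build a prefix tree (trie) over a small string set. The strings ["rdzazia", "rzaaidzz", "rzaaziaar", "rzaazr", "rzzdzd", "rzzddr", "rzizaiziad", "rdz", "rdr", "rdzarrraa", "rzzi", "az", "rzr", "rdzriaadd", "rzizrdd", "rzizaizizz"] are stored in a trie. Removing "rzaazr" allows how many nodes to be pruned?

1

After clearing the end-marker at "rzaazr", prune upward until reaching a node still needed by another word.
The suffix "r" (1 node) is used only by "rzaazr"; the node for "rzaaz" still has the child "i", so pruning stops there.
Nodes removed: 1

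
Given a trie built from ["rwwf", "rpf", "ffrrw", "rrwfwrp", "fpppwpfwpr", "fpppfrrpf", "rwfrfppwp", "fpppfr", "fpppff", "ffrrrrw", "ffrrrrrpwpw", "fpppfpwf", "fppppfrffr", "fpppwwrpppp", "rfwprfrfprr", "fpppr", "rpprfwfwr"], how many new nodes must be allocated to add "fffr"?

2

"ff" is already a path in the trie; the remaining "fr" must be added.
So 4 − 2 = 2 new nodes.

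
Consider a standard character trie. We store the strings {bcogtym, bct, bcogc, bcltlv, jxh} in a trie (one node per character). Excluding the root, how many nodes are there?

Trace insertions, counting only characters that open a new branch:
  "bcogtym" → 7 new (b, c, o, g, t, y, m)
  "bct" → prefix "bc" already present; 1 new (t)
  "bcogc" → prefix "bcog" already present; 1 new (c)
  "bcltlv" → prefix "bc" already present; 4 new (l, t, l, v)
  "jxh" → 3 new (j, x, h)
Total nodes = 7 + 1 + 1 + 4 + 3 = 16

16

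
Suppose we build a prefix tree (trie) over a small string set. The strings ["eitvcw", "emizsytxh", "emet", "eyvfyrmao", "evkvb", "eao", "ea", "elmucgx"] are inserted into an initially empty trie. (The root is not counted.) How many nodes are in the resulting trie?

Count nodes per top-level branch (shared prefixes stored once):
  'e'-branch (ea, eao, eitvcw, elmucgx, emet, emizsytxh, evkvb, eyvfyrmao): 36 nodes
Sum: 36

36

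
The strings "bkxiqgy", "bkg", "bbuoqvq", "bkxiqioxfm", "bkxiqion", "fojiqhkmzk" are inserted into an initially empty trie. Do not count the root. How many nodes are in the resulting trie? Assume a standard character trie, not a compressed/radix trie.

30

Count nodes per top-level branch (shared prefixes stored once):
  'b'-branch (bbuoqvq, bkg, bkxiqgy, bkxiqion, bkxiqioxfm): 20 nodes
  'f'-branch (fojiqhkmzk): 10 nodes
Sum: 30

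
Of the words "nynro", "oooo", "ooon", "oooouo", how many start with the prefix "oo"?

3

Filter for entries beginning with "oo":
Matches: "ooon", "oooo", "oooouo"
Count: 3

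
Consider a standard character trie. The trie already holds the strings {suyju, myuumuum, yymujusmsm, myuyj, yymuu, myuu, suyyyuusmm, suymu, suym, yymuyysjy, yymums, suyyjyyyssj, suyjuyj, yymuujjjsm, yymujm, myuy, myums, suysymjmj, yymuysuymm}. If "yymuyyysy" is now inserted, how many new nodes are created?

Walking "yymuyyysy" from the root, the first 6 characters ("yymuyy") follow existing edges; "y" is the first miss.
So 9 − 6 = 3 new nodes.

3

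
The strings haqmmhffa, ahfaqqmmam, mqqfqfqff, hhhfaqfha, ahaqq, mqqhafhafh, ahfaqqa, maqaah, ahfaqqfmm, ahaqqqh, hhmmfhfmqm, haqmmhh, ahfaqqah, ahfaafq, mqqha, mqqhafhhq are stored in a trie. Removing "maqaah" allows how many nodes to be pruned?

Walk "maqaah" from the leaf back toward the root, removing each node that no remaining word uses.
The suffix "aqaah" (5 nodes) is used only by "maqaah"; the node for "m" still has the child "q", so pruning stops there.
Nodes removed: 5

5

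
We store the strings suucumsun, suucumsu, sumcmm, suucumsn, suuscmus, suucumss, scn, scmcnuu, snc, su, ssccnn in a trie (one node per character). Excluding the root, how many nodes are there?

For each word, the new-node count is its length minus the longest prefix already in the trie:
  "suucumsun" → 9 new (s, u, u, c, u, m, s, u, n)
  "suucumsu" → prefix "suucumsu" already present; 0 new (none)
  "sumcmm" → prefix "su" already present; 4 new (m, c, m, m)
  "suucumsn" → prefix "suucums" already present; 1 new (n)
  "suuscmus" → prefix "suu" already present; 5 new (s, c, m, u, s)
  "suucumss" → prefix "suucums" already present; 1 new (s)
  "scn" → prefix "s" already present; 2 new (c, n)
  "scmcnuu" → prefix "sc" already present; 5 new (m, c, n, u, u)
  "snc" → prefix "s" already present; 2 new (n, c)
  "su" → prefix "su" already present; 0 new (none)
  "ssccnn" → prefix "s" already present; 5 new (s, c, c, n, n)
Total nodes = 9 + 0 + 4 + 1 + 5 + 1 + 2 + 5 + 2 + 0 + 5 = 34

34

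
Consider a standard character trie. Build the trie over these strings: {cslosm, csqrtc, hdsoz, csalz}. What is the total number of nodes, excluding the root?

Trie structure (* marks end of a word):
(root)
├─ c
│  └─ s
│     ├─ a
│     │  └─ l
│     │     └─ z *
│     ├─ l
│     │  └─ o
│     │     └─ s
│     │        └─ m *
│     └─ q
│        └─ r
│           └─ t
│              └─ c *
└─ h
   └─ d
      └─ s
         └─ o
            └─ z *
Counting every labelled node above: 18.

18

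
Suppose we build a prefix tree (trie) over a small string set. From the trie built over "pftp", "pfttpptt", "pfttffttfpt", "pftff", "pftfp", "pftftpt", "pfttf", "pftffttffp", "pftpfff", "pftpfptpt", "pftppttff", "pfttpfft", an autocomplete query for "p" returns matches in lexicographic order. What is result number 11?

Filter for "p…" and sort: "pftff", "pftffttffp", "pftfp", "pftftpt", "pftp", "pftpfff", "pftpfptpt", "pftppttff", "pfttf", "pfttffttfpt", "pfttpfft", "pfttpptt"
Position 11: pfttpfft

pfttpfft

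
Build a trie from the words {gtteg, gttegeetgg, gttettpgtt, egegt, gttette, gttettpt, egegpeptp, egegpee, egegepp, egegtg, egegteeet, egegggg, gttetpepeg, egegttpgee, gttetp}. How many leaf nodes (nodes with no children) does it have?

12

A leaf is a node with no children — equivalently, the end of a word that is not a proper prefix of any other stored word.
Those words: "egegepp", "egegggg", "egegpee", "egegpeptp", "egegteeet", "egegtg", "egegttpgee", "gttegeetgg", "gttetpepeg", "gttette", "gttettpgtt", "gttettpt"
Leaf count: 12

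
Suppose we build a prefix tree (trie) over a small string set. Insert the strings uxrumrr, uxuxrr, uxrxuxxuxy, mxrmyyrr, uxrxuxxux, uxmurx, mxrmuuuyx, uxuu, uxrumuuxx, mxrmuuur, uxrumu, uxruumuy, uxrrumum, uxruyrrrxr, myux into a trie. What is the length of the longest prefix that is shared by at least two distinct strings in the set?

The deepest shared node is where two words last agree before diverging.
e.g. "uxrxuxxux" and "uxrxuxxuxy" share the prefix "uxrxuxxux" of length 9; no pair shares a longer one.
Longest shared-prefix length: 9

9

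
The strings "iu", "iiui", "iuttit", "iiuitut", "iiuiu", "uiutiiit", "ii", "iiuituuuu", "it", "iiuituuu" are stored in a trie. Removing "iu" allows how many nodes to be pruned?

0

A node on "iu"'s path can go only if nothing else ends at it or branches off below it.
Every node on "iu" is still needed (e.g. by "iuttit"), so nothing is freed.
Nodes removed: 0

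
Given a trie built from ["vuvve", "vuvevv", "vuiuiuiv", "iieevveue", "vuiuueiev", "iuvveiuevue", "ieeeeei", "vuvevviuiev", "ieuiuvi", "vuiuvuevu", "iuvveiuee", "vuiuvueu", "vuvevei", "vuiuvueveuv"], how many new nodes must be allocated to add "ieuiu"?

"ieuiu" is already a full path in the trie; only an end-marker is added.
No new nodes are needed: 0.

0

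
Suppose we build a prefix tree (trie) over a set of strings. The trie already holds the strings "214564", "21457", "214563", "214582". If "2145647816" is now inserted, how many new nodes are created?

The longest prefix of "2145647816" already in the trie is "214564" (length 6).
Each of the 4 remaining characters creates one node.

4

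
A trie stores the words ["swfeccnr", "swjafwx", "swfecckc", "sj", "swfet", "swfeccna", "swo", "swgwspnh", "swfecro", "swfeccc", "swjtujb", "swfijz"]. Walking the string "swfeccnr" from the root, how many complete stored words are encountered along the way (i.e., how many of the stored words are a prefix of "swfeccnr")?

Traverse "swfeccnr" character by character; count nodes along the way that are marked as word ends.
Prefixes of the query that are stored words: "swfeccnr"
Count: 1

1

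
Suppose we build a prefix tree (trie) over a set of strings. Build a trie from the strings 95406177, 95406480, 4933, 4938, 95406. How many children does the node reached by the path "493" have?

2

Walk "493" from the root, arriving at one node.
Distinct next characters after "493": 3, 8.
That node has 2 child edges.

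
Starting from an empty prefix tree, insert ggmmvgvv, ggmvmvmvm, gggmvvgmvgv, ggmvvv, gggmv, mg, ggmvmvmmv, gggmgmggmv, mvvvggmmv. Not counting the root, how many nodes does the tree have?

Insert word by word; a character creates a node only if that edge doesn't already exist:
  "ggmmvgvv" → 8 new (g, g, m, m, v, g, v, v)
  "ggmvmvmvm" → prefix "ggm" already present; 6 new (v, m, v, m, v, m)
  "gggmvvgmvgv" → prefix "gg" already present; 9 new (g, m, v, v, g, m, v, g, v)
  "ggmvvv" → prefix "ggmv" already present; 2 new (v, v)
  "gggmv" → prefix "gggmv" already present; 0 new (none)
  "mg" → 2 new (m, g)
  "ggmvmvmmv" → prefix "ggmvmvm" already present; 2 new (m, v)
  "gggmgmggmv" → prefix "gggm" already present; 6 new (g, m, g, g, m, v)
  "mvvvggmmv" → prefix "m" already present; 8 new (v, v, v, g, g, m, m, v)
Total nodes = 8 + 6 + 9 + 2 + 0 + 2 + 2 + 6 + 8 = 43

43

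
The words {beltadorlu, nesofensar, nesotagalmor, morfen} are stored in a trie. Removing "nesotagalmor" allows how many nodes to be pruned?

After clearing the end-marker at "nesotagalmor", prune upward until reaching a node still needed by another word.
The suffix "tagalmor" (8 nodes) is used only by "nesotagalmor"; the node for "neso" still has the child "f", so pruning stops there.
Nodes removed: 8

8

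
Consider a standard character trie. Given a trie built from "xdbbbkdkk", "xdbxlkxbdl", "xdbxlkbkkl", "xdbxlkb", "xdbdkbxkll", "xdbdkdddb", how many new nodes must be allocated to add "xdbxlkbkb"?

Walking "xdbxlkbkb" from the root, the first 8 characters ("xdbxlkbk") follow existing edges; "b" is the first miss.
Each of the 1 remaining characters creates one node.

1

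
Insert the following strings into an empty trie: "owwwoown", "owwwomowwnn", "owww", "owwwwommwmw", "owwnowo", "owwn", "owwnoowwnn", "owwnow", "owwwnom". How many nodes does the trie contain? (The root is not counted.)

33

Count nodes per top-level branch (shared prefixes stored once):
  'o'-branch (owwn, owwnoowwnn, owwnow, owwnowo, owww, owwwnom, owwwomowwnn, owwwoown, owwwwommwmw): 33 nodes
Sum: 33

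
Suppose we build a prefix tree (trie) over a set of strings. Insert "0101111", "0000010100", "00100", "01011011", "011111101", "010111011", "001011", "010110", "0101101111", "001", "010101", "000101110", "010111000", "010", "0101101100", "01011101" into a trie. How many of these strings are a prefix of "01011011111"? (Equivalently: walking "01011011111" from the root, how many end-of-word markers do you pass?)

4

Traverse "01011011111" character by character; count nodes along the way that are marked as word ends.
Prefixes of the query that are stored words: "010", "010110", "01011011", "0101101111"
Count: 4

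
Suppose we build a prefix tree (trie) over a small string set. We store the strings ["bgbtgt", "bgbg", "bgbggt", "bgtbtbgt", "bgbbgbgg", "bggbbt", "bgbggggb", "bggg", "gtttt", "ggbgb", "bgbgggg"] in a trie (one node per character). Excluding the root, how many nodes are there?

37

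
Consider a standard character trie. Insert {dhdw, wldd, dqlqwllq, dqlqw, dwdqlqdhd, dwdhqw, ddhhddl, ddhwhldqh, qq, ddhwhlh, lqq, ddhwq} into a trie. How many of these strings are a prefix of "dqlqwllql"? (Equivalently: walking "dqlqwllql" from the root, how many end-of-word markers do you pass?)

2

Walk "dqlqwllql" from the root; an end-of-word marker is hit whenever a stored word is a prefix of "dqlqwllql".
Prefixes of the query that are stored words: "dqlqw", "dqlqwllq"
Count: 2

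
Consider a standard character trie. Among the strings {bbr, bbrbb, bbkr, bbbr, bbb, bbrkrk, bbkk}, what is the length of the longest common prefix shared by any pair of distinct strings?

Look for the deepest trie node that still has at least two words in its subtree.
e.g. "bbb" and "bbbr" share the prefix "bbb" of length 3; no pair shares a longer one.
Longest shared-prefix length: 3

3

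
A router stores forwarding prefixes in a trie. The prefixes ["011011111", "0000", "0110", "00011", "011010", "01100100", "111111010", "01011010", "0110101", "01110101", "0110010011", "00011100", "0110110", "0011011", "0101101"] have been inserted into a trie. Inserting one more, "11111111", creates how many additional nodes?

2

Walking "11111111" from the root, the first 6 characters ("111111") follow existing edges; "1" is the first miss.
Each of the 2 remaining characters creates one node.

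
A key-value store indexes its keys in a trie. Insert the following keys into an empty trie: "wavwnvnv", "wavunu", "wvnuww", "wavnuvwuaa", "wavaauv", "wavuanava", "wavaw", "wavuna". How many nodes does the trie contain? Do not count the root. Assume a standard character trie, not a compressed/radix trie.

For each word, the new-node count is its length minus the longest prefix already in the trie:
  "wavwnvnv" → 8 new (w, a, v, w, n, v, n, v)
  "wavunu" → prefix "wav" already present; 3 new (u, n, u)
  "wvnuww" → prefix "w" already present; 5 new (v, n, u, w, w)
  "wavnuvwuaa" → prefix "wav" already present; 7 new (n, u, v, w, u, a, a)
  "wavaauv" → prefix "wav" already present; 4 new (a, a, u, v)
  "wavuanava" → prefix "wavu" already present; 5 new (a, n, a, v, a)
  "wavaw" → prefix "wava" already present; 1 new (w)
  "wavuna" → prefix "wavun" already present; 1 new (a)
Total nodes = 8 + 3 + 5 + 7 + 4 + 5 + 1 + 1 = 34

34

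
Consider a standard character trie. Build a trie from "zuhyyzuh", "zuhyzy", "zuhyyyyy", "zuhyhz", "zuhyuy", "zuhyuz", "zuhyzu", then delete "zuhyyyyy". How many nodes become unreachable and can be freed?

3

A node on "zuhyyyyy"'s path can go only if nothing else ends at it or branches off below it.
The suffix "yyy" (3 nodes) is used only by "zuhyyyyy"; the node for "zuhyy" still has the child "z", so pruning stops there.
Nodes removed: 3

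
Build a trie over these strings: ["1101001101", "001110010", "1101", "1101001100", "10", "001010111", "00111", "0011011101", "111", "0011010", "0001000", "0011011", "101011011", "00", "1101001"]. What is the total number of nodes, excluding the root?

47

For each word, the new-node count is its length minus the longest prefix already in the trie:
  "1101001101" → 10 new (1, 1, 0, 1, 0, 0, 1, 1, 0, 1)
  "001110010" → 9 new (0, 0, 1, 1, 1, 0, 0, 1, 0)
  "1101" → prefix "1101" already present; 0 new (none)
  "1101001100" → prefix "110100110" already present; 1 new (0)
  "10" → prefix "1" already present; 1 new (0)
  "001010111" → prefix "001" already present; 6 new (0, 1, 0, 1, 1, 1)
  "00111" → prefix "00111" already present; 0 new (none)
  "0011011101" → prefix "0011" already present; 6 new (0, 1, 1, 1, 0, 1)
  "111" → prefix "11" already present; 1 new (1)
  "0011010" → prefix "001101" already present; 1 new (0)
  "0001000" → prefix "00" already present; 5 new (0, 1, 0, 0, 0)
  "0011011" → prefix "0011011" already present; 0 new (none)
  "101011011" → prefix "10" already present; 7 new (1, 0, 1, 1, 0, 1, 1)
  "00" → prefix "00" already present; 0 new (none)
  "1101001" → prefix "1101001" already present; 0 new (none)
Total nodes = 10 + 9 + 0 + 1 + 1 + 6 + 0 + 6 + 1 + 1 + 5 + 0 + 7 + 0 + 0 = 47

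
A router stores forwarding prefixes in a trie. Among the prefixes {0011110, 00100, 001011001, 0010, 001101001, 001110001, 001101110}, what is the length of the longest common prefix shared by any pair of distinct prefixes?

The deepest shared node is where two words last agree before diverging.
"001101001" and "001101110" agree on "001101" (6 characters) before diverging; nothing deeper is shared.
Longest shared-prefix length: 6

6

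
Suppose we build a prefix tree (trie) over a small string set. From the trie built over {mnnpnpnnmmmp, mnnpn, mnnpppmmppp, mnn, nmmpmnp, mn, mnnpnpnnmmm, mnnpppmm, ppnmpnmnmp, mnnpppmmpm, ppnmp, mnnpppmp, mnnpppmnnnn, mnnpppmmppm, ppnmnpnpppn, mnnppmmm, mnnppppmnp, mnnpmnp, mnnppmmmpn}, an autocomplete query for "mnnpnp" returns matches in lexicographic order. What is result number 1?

mnnpnpnnmmm

DFS of the "mnnpnp" subtree visits, in order: "mnnpnpnnmmm", "mnnpnpnnmmmp"
The 1st is mnnpnpnnmmm.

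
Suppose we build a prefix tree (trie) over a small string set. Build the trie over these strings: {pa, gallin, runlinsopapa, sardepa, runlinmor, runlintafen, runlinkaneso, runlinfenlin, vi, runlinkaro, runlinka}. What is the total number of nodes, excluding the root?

51

For each word, the new-node count is its length minus the longest prefix already in the trie:
  "pa" → 2 new (p, a)
  "gallin" → 6 new (g, a, l, l, i, n)
  "runlinsopapa" → 12 new (r, u, n, l, i, n, s, o, p, a, p, a)
  "sardepa" → 7 new (s, a, r, d, e, p, a)
  "runlinmor" → prefix "runlin" already present; 3 new (m, o, r)
  "runlintafen" → prefix "runlin" already present; 5 new (t, a, f, e, n)
  "runlinkaneso" → prefix "runlin" already present; 6 new (k, a, n, e, s, o)
  "runlinfenlin" → prefix "runlin" already present; 6 new (f, e, n, l, i, n)
  "vi" → 2 new (v, i)
  "runlinkaro" → prefix "runlinka" already present; 2 new (r, o)
  "runlinka" → prefix "runlinka" already present; 0 new (none)
Total nodes = 2 + 6 + 12 + 7 + 3 + 5 + 6 + 6 + 2 + 2 + 0 = 51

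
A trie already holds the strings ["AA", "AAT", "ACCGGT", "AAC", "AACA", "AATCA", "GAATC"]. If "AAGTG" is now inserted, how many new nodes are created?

3

"AA" is already a path in the trie; the remaining "GTG" must be added.
So 5 − 2 = 3 new nodes.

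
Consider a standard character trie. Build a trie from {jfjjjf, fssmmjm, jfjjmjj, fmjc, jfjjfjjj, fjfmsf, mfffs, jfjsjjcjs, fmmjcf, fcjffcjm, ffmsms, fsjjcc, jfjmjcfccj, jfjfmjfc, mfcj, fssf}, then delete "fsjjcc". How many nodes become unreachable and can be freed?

A node on "fsjjcc"'s path can go only if nothing else ends at it or branches off below it.
The suffix "jjcc" (4 nodes) is used only by "fsjjcc"; the node for "fs" still has the child "s", so pruning stops there.
Nodes removed: 4

4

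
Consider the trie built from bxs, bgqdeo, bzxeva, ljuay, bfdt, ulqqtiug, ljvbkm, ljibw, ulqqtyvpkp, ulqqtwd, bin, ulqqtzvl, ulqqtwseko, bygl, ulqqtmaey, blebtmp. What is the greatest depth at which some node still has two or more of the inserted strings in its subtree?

Look for the deepest trie node that still has at least two words in its subtree.
"ulqqtwd" and "ulqqtwseko" agree on "ulqqtw" (6 characters) before diverging; nothing deeper is shared.
Longest shared-prefix length: 6

6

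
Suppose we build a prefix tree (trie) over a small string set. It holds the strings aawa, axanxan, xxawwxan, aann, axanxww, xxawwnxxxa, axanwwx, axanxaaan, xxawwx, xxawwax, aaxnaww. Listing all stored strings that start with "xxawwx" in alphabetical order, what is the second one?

xxawwxan

Filter for "xxawwx…" and sort: "xxawwx", "xxawwxan"
Position 2: xxawwxan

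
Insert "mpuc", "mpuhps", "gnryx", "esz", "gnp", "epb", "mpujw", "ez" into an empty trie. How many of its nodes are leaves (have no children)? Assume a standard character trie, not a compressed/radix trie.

8

Leaves are exactly the stored words that no other stored word extends.
Those words: "epb", "esz", "ez", "gnp", "gnryx", "mpuc", "mpuhps", "mpujw"
Leaf count: 8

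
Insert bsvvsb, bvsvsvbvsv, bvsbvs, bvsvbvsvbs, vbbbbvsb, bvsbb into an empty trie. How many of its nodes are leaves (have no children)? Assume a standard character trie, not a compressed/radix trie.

6

Leaves are exactly the stored words that no other stored word extends.
Those words: "bsvvsb", "bvsbb", "bvsbvs", "bvsvbvsvbs", "bvsvsvbvsv", "vbbbbvsb"
Leaf count: 6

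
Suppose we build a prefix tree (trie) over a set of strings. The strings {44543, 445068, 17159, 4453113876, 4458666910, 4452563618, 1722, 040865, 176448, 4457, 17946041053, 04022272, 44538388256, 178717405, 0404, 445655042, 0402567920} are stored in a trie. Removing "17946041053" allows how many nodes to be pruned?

A node on "17946041053"'s path can go only if nothing else ends at it or branches off below it.
The suffix "946041053" (9 nodes) is used only by "17946041053"; the node for "17" still has the child "1", so pruning stops there.
Nodes removed: 9

9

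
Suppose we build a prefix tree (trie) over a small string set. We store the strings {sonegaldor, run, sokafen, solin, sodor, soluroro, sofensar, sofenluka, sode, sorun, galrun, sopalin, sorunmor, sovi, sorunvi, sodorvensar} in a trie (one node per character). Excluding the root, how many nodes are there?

67

Insert word by word; a character creates a node only if that edge doesn't already exist:
  "sonegaldor" → 10 new (s, o, n, e, g, a, l, d, o, r)
  "run" → 3 new (r, u, n)
  "sokafen" → prefix "so" already present; 5 new (k, a, f, e, n)
  "solin" → prefix "so" already present; 3 new (l, i, n)
  "sodor" → prefix "so" already present; 3 new (d, o, r)
  "soluroro" → prefix "sol" already present; 5 new (u, r, o, r, o)
  "sofensar" → prefix "so" already present; 6 new (f, e, n, s, a, r)
  "sofenluka" → prefix "sofen" already present; 4 new (l, u, k, a)
  "sode" → prefix "sod" already present; 1 new (e)
  "sorun" → prefix "so" already present; 3 new (r, u, n)
  "galrun" → 6 new (g, a, l, r, u, n)
  "sopalin" → prefix "so" already present; 5 new (p, a, l, i, n)
  "sorunmor" → prefix "sorun" already present; 3 new (m, o, r)
  "sovi" → prefix "so" already present; 2 new (v, i)
  "sorunvi" → prefix "sorun" already present; 2 new (v, i)
  "sodorvensar" → prefix "sodor" already present; 6 new (v, e, n, s, a, r)
Total nodes = 10 + 3 + 5 + 3 + 3 + 5 + 6 + 4 + 1 + 3 + 6 + 5 + 3 + 2 + 2 + 6 = 67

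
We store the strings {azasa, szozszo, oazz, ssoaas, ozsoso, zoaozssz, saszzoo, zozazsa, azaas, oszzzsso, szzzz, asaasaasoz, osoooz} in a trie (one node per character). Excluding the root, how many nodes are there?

For each word, the new-node count is its length minus the longest prefix already in the trie:
  "azasa" → 5 new (a, z, a, s, a)
  "szozszo" → 7 new (s, z, o, z, s, z, o)
  "oazz" → 4 new (o, a, z, z)
  "ssoaas" → prefix "s" already present; 5 new (s, o, a, a, s)
  "ozsoso" → prefix "o" already present; 5 new (z, s, o, s, o)
  "zoaozssz" → 8 new (z, o, a, o, z, s, s, z)
  "saszzoo" → prefix "s" already present; 6 new (a, s, z, z, o, o)
  "zozazsa" → prefix "zo" already present; 5 new (z, a, z, s, a)
  "azaas" → prefix "aza" already present; 2 new (a, s)
  "oszzzsso" → prefix "o" already present; 7 new (s, z, z, z, s, s, o)
  "szzzz" → prefix "sz" already present; 3 new (z, z, z)
  "asaasaasoz" → prefix "a" already present; 9 new (s, a, a, s, a, a, s, o, z)
  "osoooz" → prefix "os" already present; 4 new (o, o, o, z)
Total nodes = 5 + 7 + 4 + 5 + 5 + 8 + 6 + 5 + 2 + 7 + 3 + 9 + 4 = 70

70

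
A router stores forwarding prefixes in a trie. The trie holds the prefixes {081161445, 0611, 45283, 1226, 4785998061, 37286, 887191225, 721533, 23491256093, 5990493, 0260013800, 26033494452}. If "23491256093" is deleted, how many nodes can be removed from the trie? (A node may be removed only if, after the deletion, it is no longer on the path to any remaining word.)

10

After clearing the end-marker at "23491256093", prune upward until reaching a node still needed by another word.
The suffix "3491256093" (10 nodes) is used only by "23491256093"; the node for "2" still has the child "6", so pruning stops there.
Nodes removed: 10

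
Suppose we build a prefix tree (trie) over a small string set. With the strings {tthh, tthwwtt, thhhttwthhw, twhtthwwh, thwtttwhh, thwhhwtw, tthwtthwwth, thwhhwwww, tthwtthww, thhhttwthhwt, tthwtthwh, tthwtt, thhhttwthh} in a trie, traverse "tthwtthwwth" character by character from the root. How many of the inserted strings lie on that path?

3

Check each prefix of "tthwtthwwth" against the stored set — each match is an end-marker on the path.
Prefixes of the query that are stored words: "tthwtt", "tthwtthww", "tthwtthwwth"
Count: 3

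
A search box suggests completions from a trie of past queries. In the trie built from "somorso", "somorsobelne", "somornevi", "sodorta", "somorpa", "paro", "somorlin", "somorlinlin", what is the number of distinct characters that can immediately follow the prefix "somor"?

4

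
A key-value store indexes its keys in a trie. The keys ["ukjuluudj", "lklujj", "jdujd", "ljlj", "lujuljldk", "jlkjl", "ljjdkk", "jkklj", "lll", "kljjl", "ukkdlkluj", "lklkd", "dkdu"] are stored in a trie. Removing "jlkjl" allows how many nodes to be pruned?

A node on "jlkjl"'s path can go only if nothing else ends at it or branches off below it.
The suffix "lkjl" (4 nodes) is used only by "jlkjl"; the node for "j" still has the child "d", so pruning stops there.
Nodes removed: 4

4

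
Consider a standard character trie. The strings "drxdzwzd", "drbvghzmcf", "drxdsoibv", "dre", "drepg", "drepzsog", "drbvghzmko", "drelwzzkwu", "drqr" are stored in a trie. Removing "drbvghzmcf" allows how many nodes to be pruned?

After clearing the end-marker at "drbvghzmcf", prune upward until reaching a node still needed by another word.
The suffix "cf" (2 nodes) is used only by "drbvghzmcf"; the node for "drbvghzm" still has the child "k", so pruning stops there.
Nodes removed: 2

2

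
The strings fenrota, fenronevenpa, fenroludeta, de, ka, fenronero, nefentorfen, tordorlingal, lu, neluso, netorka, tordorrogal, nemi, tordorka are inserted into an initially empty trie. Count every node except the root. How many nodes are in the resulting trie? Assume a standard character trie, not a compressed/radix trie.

Insert word by word; a character creates a node only if that edge doesn't already exist:
  "fenrota" → 7 new (f, e, n, r, o, t, a)
  "fenronevenpa" → prefix "fenro" already present; 7 new (n, e, v, e, n, p, a)
  "fenroludeta" → prefix "fenro" already present; 6 new (l, u, d, e, t, a)
  "de" → 2 new (d, e)
  "ka" → 2 new (k, a)
  "fenronero" → prefix "fenrone" already present; 2 new (r, o)
  "nefentorfen" → 11 new (n, e, f, e, n, t, o, r, f, e, n)
  "tordorlingal" → 12 new (t, o, r, d, o, r, l, i, n, g, a, l)
  "lu" → 2 new (l, u)
  "neluso" → prefix "ne" already present; 4 new (l, u, s, o)
  "netorka" → prefix "ne" already present; 5 new (t, o, r, k, a)
  "tordorrogal" → prefix "tordor" already present; 5 new (r, o, g, a, l)
  "nemi" → prefix "ne" already present; 2 new (m, i)
  "tordorka" → prefix "tordor" already present; 2 new (k, a)
Total nodes = 7 + 7 + 6 + 2 + 2 + 2 + 11 + 12 + 2 + 4 + 5 + 5 + 2 + 2 = 69

69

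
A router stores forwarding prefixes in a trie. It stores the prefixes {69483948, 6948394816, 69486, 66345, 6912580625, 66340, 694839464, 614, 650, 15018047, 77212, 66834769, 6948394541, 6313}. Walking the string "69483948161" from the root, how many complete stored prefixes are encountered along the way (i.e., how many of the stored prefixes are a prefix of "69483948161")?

Walk "69483948161" from the root; an end-of-word marker is hit whenever a stored word is a prefix of "69483948161".
Prefixes of the query that are stored words: "69483948", "6948394816"
Count: 2

2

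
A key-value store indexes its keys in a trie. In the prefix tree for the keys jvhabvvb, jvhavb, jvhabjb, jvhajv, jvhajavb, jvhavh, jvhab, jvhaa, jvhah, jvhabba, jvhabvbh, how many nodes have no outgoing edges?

10

A leaf is a node with no children — equivalently, the end of a word that is not a proper prefix of any other stored word.
Those words: "jvhaa", "jvhabba", "jvhabjb", "jvhabvbh", "jvhabvvb", "jvhah", "jvhajavb", "jvhajv", "jvhavb", "jvhavh"
Leaf count: 10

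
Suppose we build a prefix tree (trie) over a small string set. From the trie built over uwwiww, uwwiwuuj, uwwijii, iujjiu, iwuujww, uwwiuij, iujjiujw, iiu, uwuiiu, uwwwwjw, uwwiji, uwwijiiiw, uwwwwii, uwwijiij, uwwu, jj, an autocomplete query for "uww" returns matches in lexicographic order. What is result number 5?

uwwiuij

Words with prefix "uww", in lexicographic order: "uwwiji", "uwwijii", "uwwijiiiw", "uwwijiij", "uwwiuij", "uwwiwuuj", "uwwiww", "uwwu", "uwwwwii", "uwwwwjw"
The 5th is uwwiuij.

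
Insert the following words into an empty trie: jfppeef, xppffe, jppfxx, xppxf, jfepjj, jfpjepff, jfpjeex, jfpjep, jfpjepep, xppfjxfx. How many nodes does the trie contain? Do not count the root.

37

Count nodes per top-level branch (shared prefixes stored once):
  'j'-branch (jfepjj, jfpjeex, jfpjep, jfpjepep, jfpjepff, jfppeef, jppfxx): 25 nodes
  'x'-branch (xppffe, xppfjxfx, xppxf): 12 nodes
Sum: 37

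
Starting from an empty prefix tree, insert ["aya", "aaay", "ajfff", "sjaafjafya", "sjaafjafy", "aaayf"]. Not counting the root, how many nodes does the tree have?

Trie structure (* marks end of a word):
(root)
├─ a
│  ├─ a
│  │  └─ a
│  │     └─ y *
│  │        └─ f *
│  ├─ j
│  │  └─ f
│  │     └─ f
│  │        └─ f *
│  └─ y
│     └─ a *
└─ s
   └─ j
      └─ a
         └─ a
            └─ f
               └─ j
                  └─ a
                     └─ f
                        └─ y *
                           └─ a *
Counting every labelled node above: 21.

21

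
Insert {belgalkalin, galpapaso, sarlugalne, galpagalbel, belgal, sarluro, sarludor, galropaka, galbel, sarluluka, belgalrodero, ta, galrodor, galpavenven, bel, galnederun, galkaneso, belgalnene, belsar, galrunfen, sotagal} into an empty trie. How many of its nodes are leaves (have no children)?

19

A leaf is a node with no children — equivalently, the end of a word that is not a proper prefix of any other stored word.
Those words: "belgalkalin", "belgalnene", "belgalrodero", "belsar", "galbel", "galkaneso", "galnederun", "galpagalbel", "galpapaso", "galpavenven", "galrodor", "galropaka", "galrunfen", "sarludor", "sarlugalne", "sarluluka", "sarluro", "sotagal", "ta"
Leaf count: 19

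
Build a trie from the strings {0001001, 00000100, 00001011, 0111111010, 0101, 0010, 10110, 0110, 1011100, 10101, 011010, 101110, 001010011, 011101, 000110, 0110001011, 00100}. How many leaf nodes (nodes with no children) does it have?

14

Leaves are exactly the stored words that no other stored word extends.
Those words: "00000100", "00001011", "0001001", "000110", "00100", "001010011", "0101", "0110001011", "011010", "011101", "0111111010", "10101", "10110", "1011100"
Leaf count: 14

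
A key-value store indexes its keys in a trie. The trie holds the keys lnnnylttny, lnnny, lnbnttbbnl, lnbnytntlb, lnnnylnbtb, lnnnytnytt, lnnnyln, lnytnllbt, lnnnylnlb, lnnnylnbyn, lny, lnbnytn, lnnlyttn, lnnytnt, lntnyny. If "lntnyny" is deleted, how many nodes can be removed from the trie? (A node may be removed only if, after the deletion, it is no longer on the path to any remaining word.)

5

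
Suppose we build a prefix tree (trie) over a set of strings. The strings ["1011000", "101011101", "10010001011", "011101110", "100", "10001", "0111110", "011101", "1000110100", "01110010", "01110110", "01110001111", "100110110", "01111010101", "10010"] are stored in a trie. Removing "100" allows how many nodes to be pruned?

After clearing the end-marker at "100", prune upward until reaching a node still needed by another word.
Every node on "100" is still needed (e.g. by "10010001011"), so nothing is freed.
Nodes removed: 0

0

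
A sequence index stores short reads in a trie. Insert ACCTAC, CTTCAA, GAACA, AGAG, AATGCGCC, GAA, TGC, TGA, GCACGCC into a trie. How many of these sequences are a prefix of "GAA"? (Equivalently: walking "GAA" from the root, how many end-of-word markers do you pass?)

1

Check each prefix of "GAA" against the stored set — each match is an end-marker on the path.
Prefixes of the query that are stored words: "GAA"
Count: 1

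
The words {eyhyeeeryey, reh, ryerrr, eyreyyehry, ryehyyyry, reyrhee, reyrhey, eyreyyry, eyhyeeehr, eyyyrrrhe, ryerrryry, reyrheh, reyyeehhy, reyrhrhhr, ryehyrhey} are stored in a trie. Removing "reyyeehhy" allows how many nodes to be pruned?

6

A node on "reyyeehhy"'s path can go only if nothing else ends at it or branches off below it.
The suffix "yeehhy" (6 nodes) is used only by "reyyeehhy"; the node for "rey" still has the child "r", so pruning stops there.
Nodes removed: 6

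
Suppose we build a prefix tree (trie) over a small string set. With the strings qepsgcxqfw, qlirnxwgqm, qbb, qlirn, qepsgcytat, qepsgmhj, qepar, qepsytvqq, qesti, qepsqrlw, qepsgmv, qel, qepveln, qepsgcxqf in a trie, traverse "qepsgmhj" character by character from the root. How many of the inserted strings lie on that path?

Walk "qepsgmhj" from the root; an end-of-word marker is hit whenever a stored word is a prefix of "qepsgmhj".
Prefixes of the query that are stored words: "qepsgmhj"
Count: 1

1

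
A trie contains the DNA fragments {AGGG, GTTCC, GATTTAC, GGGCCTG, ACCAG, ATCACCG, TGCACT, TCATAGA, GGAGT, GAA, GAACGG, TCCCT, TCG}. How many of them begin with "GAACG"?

1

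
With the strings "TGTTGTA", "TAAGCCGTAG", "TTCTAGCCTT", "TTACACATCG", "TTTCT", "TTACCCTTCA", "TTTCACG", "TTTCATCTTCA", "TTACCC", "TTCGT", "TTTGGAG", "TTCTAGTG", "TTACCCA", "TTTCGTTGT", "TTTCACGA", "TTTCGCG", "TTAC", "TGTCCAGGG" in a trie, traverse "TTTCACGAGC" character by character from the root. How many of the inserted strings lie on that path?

2

Walk "TTTCACGAGC" from the root; an end-of-word marker is hit whenever a stored word is a prefix of "TTTCACGAGC".
Prefixes of the query that are stored words: "TTTCACG", "TTTCACGA"
Count: 2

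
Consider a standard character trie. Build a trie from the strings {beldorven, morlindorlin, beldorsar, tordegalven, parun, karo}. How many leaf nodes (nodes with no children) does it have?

A leaf is a node with no children — equivalently, the end of a word that is not a proper prefix of any other stored word.
Those words: "beldorsar", "beldorven", "karo", "morlindorlin", "parun", "tordegalven"
Leaf count: 6

6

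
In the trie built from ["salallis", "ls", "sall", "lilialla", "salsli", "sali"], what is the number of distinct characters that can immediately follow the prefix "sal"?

Follow the path "sal" to its node, then look at its outgoing edges.
Characters that immediately follow "sal" among the stored strings: {a, i, l, s}.
That node has 4 child edges.

4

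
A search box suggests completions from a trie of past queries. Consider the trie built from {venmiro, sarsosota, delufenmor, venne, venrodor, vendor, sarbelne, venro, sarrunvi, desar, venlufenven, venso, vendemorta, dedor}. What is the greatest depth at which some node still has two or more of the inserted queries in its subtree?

The deepest shared node is where two words last agree before diverging.
e.g. "venro" and "venrodor" share the prefix "venro" of length 5; no pair shares a longer one.
Longest shared-prefix length: 5

5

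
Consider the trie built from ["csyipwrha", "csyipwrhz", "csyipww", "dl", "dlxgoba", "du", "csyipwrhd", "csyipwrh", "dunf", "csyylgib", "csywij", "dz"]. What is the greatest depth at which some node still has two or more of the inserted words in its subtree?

8

Look for the deepest trie node that still has at least two words in its subtree.
e.g. "csyipwrh" and "csyipwrha" share the prefix "csyipwrh" of length 8; no pair shares a longer one.
Longest shared-prefix length: 8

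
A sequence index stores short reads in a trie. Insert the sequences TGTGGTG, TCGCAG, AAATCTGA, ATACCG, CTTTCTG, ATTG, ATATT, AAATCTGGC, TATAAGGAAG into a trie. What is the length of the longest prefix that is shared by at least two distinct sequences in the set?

Look for the deepest trie node that still has at least two words in its subtree.
e.g. "AAATCTGA" and "AAATCTGGC" share the prefix "AAATCTG" of length 7; no pair shares a longer one.
Longest shared-prefix length: 7

7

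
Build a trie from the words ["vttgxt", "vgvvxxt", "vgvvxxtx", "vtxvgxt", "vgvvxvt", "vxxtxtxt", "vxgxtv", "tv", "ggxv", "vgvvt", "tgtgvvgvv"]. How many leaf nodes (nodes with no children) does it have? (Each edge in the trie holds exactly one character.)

10

A leaf is a node with no children — equivalently, the end of a word that is not a proper prefix of any other stored word.
Those words: "ggxv", "tgtgvvgvv", "tv", "vgvvt", "vgvvxvt", "vgvvxxtx", "vttgxt", "vtxvgxt", "vxgxtv", "vxxtxtxt"
Leaf count: 10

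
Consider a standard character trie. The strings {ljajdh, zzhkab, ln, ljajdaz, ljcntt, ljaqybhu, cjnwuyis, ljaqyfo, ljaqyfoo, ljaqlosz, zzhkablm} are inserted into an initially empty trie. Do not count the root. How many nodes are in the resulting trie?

Trace insertions, counting only characters that open a new branch:
  "ljajdh" → 6 new (l, j, a, j, d, h)
  "zzhkab" → 6 new (z, z, h, k, a, b)
  "ln" → prefix "l" already present; 1 new (n)
  "ljajdaz" → prefix "ljajd" already present; 2 new (a, z)
  "ljcntt" → prefix "lj" already present; 4 new (c, n, t, t)
  "ljaqybhu" → prefix "lja" already present; 5 new (q, y, b, h, u)
  "cjnwuyis" → 8 new (c, j, n, w, u, y, i, s)
  "ljaqyfo" → prefix "ljaqy" already present; 2 new (f, o)
  "ljaqyfoo" → prefix "ljaqyfo" already present; 1 new (o)
  "ljaqlosz" → prefix "ljaq" already present; 4 new (l, o, s, z)
  "zzhkablm" → prefix "zzhkab" already present; 2 new (l, m)
Total nodes = 6 + 6 + 1 + 2 + 4 + 5 + 8 + 2 + 1 + 4 + 2 = 41

41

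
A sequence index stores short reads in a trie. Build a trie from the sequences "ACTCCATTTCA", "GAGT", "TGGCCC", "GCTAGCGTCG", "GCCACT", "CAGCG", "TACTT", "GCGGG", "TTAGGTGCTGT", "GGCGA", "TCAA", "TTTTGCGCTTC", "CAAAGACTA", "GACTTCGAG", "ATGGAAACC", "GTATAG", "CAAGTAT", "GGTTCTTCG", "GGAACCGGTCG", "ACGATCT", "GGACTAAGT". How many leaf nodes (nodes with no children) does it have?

Leaves are exactly the stored words that no other stored word extends.
Those words: "ACGATCT", "ACTCCATTTCA", "ATGGAAACC", "CAAAGACTA", "CAAGTAT", "CAGCG", "GACTTCGAG", "GAGT", "GCCACT", "GCGGG", "GCTAGCGTCG", "GGAACCGGTCG", "GGACTAAGT", "GGCGA", "GGTTCTTCG", "GTATAG", "TACTT", "TCAA", "TGGCCC", "TTAGGTGCTGT", "TTTTGCGCTTC"
Leaf count: 21

21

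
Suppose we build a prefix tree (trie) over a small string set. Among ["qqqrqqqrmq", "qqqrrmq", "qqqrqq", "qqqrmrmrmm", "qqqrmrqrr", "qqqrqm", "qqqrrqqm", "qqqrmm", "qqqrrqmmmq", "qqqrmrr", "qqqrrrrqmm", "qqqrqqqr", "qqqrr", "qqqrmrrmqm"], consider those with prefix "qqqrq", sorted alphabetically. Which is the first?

DFS of the "qqqrq" subtree visits, in order: "qqqrqm", "qqqrqq", "qqqrqqqr", "qqqrqqqrmq"
The 1st is qqqrqm.

qqqrqm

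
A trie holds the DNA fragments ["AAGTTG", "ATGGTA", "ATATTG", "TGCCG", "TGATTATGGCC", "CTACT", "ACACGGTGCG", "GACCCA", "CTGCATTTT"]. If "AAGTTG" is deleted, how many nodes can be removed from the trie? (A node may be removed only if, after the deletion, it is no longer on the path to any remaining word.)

5

After clearing the end-marker at "AAGTTG", prune upward until reaching a node still needed by another word.
The suffix "AGTTG" (5 nodes) is used only by "AAGTTG"; the node for "A" still has the child "T", so pruning stops there.
Nodes removed: 5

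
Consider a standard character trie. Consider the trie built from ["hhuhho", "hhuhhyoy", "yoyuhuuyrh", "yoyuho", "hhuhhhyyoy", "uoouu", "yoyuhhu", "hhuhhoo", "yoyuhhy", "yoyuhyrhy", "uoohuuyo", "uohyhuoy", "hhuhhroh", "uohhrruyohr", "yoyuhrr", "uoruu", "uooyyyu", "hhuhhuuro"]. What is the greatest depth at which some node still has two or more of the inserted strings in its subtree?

Look for the deepest trie node that still has at least two words in its subtree.
e.g. "hhuhho" and "hhuhhoo" share the prefix "hhuhho" of length 6; no pair shares a longer one.
Longest shared-prefix length: 6

6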